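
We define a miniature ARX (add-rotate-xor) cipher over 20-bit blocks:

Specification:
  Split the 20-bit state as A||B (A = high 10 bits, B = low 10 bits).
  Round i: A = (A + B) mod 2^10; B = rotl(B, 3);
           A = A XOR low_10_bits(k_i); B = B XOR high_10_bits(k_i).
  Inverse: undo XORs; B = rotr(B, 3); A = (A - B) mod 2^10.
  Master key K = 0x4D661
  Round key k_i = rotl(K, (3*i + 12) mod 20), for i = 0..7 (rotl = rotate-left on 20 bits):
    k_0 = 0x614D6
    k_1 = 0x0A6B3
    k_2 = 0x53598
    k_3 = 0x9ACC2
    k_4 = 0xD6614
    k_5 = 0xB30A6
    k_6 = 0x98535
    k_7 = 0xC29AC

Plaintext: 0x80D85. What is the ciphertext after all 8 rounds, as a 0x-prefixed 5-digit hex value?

0x3F6D4

s_0 = plaintext = 0x80D85
s_1 = Round(s_0, k_0) = 0xD79AE
s_2 = Round(s_1, k_1) = 0xEFD5A
s_3 = Round(s_2, k_2) = 0x2079F
s_4 = Round(s_3, k_3) = 0x38A94
s_5 = Round(s_4, k_4) = 0x58BFC
s_6 = Round(s_5, k_5) = 0x7E12B
s_7 = Round(s_6, k_6) = 0x85B3B
s_8 = Round(s_7, k_7) = 0x3F6D4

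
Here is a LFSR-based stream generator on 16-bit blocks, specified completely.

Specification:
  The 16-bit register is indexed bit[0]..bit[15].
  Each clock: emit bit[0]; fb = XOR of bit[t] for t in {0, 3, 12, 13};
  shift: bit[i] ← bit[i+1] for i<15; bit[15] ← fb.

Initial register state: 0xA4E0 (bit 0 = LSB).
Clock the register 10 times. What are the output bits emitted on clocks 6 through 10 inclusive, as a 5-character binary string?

11100

reg_0 = 0xA4E0
clock 1: out=0, reg = 0xD270
clock 2: out=0, reg = 0xE938
clock 3: out=0, reg = 0x749C
clock 4: out=0, reg = 0xBA4E
clock 5: out=0, reg = 0xDD27
clock 6: out=1, reg = 0x6E93
clock 7: out=1, reg = 0x3749
clock 8: out=1, reg = 0x1BA4
clock 9: out=0, reg = 0x8DD2
clock 10: out=0, reg = 0x46E9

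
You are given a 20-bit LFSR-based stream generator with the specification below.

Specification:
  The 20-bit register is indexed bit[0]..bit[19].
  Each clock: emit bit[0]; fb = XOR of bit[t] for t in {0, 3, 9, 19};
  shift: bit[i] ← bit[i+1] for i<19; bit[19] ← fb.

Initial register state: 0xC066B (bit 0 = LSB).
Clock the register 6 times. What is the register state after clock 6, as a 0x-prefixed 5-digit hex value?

reg_0 = 0xC066B
clock 1: out=1, reg = 0x60335
clock 2: out=1, reg = 0x3019A
clock 3: out=0, reg = 0x980CD
clock 4: out=1, reg = 0xCC066
clock 5: out=0, reg = 0xE6033
clock 6: out=1, reg = 0x73019

0x73019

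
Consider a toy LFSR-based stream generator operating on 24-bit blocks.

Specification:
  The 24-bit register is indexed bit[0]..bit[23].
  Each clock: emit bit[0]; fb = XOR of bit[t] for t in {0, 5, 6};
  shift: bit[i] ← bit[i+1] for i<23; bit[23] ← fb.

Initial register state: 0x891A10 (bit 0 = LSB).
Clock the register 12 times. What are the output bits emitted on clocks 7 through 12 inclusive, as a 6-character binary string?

reg_0 = 0x891A10
clock 1: out=0, reg = 0x448D08
clock 2: out=0, reg = 0x224684
clock 3: out=0, reg = 0x112342
clock 4: out=0, reg = 0x8891A1
clock 5: out=1, reg = 0x4448D0
clock 6: out=0, reg = 0xA22468
clock 7: out=0, reg = 0x511234
clock 8: out=0, reg = 0xA8891A
clock 9: out=0, reg = 0x54448D
clock 10: out=1, reg = 0xAA2246
clock 11: out=0, reg = 0xD51123
clock 12: out=1, reg = 0x6A8891

000101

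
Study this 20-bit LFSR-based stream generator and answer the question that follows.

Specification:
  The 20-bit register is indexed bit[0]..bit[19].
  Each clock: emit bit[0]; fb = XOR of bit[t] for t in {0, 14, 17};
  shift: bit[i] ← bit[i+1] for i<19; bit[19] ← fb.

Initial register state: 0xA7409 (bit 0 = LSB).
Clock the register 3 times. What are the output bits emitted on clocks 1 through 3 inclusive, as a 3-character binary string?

100

reg_0 = 0xA7409
clock 1: out=1, reg = 0xD3A04
clock 2: out=0, reg = 0x69D02
clock 3: out=0, reg = 0xB4E81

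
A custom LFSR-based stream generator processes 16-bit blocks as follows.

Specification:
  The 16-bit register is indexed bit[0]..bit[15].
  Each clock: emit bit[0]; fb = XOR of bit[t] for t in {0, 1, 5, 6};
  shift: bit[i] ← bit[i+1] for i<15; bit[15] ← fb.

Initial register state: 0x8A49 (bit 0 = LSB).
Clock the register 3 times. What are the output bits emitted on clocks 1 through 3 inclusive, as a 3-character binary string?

100

reg_0 = 0x8A49
clock 1: out=1, reg = 0x4524
clock 2: out=0, reg = 0xA292
clock 3: out=0, reg = 0xD149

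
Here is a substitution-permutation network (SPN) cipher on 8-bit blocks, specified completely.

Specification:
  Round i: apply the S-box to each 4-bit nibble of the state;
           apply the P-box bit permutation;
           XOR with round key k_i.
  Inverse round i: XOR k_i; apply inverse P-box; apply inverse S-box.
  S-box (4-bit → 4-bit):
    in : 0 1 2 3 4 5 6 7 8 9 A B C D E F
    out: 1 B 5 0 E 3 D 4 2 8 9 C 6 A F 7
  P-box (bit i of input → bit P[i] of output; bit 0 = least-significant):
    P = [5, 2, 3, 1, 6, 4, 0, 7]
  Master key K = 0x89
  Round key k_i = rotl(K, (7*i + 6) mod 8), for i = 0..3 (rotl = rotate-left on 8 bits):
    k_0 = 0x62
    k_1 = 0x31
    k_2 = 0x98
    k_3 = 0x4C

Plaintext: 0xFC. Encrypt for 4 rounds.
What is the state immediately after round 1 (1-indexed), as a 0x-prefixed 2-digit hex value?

s_0 = plaintext = 0xFC
s_1 = Round(s_0, k_0) = 0x3F
s_2 = Round(s_1, k_1) = 0x1D
s_3 = Round(s_2, k_2) = 0x4E
s_4 = Round(s_3, k_3) = 0xF3

0x3F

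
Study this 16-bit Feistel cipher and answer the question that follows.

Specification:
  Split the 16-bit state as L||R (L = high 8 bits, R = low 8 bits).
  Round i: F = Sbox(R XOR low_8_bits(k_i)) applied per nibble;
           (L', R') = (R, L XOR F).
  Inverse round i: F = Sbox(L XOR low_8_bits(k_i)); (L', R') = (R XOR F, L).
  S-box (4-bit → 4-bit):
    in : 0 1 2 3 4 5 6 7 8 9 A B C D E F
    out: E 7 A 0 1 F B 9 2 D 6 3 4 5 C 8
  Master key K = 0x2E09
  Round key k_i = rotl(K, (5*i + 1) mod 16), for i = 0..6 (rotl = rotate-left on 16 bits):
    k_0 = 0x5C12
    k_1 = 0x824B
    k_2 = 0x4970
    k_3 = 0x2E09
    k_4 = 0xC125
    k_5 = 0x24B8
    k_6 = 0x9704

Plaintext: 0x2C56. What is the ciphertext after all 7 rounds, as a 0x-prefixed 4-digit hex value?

s_0 = plaintext = 0x2C56
s_1 = Round(s_0, k_0) = 0x563D
s_2 = Round(s_1, k_1) = 0x3DCD
s_3 = Round(s_2, k_2) = 0xCD08
s_4 = Round(s_3, k_3) = 0x082A
s_5 = Round(s_4, k_4) = 0x2AE0
s_6 = Round(s_5, k_5) = 0xE0D8
s_7 = Round(s_6, k_6) = 0xD8B4

0xD8B4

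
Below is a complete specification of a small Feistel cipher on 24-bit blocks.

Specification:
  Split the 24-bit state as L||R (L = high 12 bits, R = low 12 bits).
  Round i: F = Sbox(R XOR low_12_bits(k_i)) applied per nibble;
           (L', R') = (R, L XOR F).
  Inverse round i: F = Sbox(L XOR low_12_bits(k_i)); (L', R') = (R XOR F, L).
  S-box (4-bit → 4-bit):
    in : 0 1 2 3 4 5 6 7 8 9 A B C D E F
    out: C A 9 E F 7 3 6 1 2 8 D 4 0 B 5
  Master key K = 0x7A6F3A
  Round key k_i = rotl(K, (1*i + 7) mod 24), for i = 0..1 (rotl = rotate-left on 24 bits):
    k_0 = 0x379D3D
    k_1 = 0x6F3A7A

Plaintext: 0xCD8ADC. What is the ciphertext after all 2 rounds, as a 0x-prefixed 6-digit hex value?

0xA6267D

s_0 = plaintext = 0xCD8ADC
s_1 = Round(s_0, k_0) = 0xADCA62
s_2 = Round(s_1, k_1) = 0xA6267D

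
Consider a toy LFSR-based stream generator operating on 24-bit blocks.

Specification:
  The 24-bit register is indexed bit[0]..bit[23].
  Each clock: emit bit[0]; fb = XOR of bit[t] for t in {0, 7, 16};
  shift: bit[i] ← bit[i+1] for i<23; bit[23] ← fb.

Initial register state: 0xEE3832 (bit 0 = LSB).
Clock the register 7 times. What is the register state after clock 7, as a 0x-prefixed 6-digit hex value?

0x59DC70

reg_0 = 0xEE3832
clock 1: out=0, reg = 0x771C19
clock 2: out=1, reg = 0x3B8E0C
clock 3: out=0, reg = 0x9DC706
clock 4: out=0, reg = 0xCEE383
clock 5: out=1, reg = 0x6771C1
clock 6: out=1, reg = 0xB3B8E0
clock 7: out=0, reg = 0x59DC70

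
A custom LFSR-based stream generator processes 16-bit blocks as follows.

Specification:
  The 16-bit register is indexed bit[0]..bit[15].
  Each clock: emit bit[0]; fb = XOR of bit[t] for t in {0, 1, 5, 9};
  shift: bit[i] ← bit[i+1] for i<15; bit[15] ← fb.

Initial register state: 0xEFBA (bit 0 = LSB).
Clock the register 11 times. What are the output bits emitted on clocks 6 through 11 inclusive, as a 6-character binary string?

101111

reg_0 = 0xEFBA
clock 1: out=0, reg = 0xF7DD
clock 2: out=1, reg = 0x7BEE
clock 3: out=0, reg = 0xBDF7
clock 4: out=1, reg = 0xDEFB
clock 5: out=1, reg = 0x6F7D
clock 6: out=1, reg = 0xB7BE
clock 7: out=0, reg = 0xDBDF
clock 8: out=1, reg = 0xEDEF
clock 9: out=1, reg = 0xF6F7
clock 10: out=1, reg = 0x7B7B
clock 11: out=1, reg = 0x3DBD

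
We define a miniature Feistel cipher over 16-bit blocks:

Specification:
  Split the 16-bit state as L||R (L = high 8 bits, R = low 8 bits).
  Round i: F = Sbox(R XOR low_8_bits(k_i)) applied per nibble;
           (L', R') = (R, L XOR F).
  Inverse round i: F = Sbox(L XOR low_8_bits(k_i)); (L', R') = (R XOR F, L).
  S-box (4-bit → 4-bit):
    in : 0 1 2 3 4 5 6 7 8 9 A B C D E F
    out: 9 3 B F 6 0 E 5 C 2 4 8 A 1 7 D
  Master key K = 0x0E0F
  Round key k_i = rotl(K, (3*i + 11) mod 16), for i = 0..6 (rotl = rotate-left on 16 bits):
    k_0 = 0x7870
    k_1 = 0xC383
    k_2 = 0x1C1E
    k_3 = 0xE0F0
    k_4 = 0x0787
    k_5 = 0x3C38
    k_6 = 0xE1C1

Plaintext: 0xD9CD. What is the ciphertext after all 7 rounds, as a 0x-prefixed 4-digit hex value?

s_0 = plaintext = 0xD9CD
s_1 = Round(s_0, k_0) = 0xCD58
s_2 = Round(s_1, k_1) = 0x58D5
s_3 = Round(s_2, k_2) = 0xD5F0
s_4 = Round(s_3, k_3) = 0xF04C
s_5 = Round(s_4, k_4) = 0x4C58
s_6 = Round(s_5, k_5) = 0x58A5
s_7 = Round(s_6, k_6) = 0xA5BE

0xA5BE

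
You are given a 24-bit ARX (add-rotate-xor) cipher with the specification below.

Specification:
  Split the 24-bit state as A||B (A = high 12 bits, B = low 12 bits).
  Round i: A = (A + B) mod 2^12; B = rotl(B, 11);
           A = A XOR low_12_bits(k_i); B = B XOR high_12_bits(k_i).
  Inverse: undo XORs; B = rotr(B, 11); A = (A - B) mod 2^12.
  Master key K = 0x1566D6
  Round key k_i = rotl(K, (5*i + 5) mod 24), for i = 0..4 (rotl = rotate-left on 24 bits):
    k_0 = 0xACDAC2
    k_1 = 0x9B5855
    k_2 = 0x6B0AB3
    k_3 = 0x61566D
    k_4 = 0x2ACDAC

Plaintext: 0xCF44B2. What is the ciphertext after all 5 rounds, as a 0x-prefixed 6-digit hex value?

0xA997B5

s_0 = plaintext = 0xCF44B2
s_1 = Round(s_0, k_0) = 0xB64894
s_2 = Round(s_1, k_1) = 0xBADDFF
s_3 = Round(s_2, k_2) = 0x31F84F
s_4 = Round(s_3, k_3) = 0xD03A32
s_5 = Round(s_4, k_4) = 0xA997B5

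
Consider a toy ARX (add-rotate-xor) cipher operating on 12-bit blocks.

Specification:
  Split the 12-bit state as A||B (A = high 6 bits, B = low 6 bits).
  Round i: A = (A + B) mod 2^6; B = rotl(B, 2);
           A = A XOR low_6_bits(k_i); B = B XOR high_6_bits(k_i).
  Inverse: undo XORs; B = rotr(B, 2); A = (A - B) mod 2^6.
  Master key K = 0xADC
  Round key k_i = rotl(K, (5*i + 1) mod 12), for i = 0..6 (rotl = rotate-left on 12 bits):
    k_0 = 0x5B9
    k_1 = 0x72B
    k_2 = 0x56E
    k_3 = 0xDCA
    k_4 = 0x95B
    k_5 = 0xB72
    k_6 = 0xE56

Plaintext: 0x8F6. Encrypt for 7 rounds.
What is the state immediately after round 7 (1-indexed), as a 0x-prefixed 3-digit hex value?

0xFBE

s_0 = plaintext = 0x8F6
s_1 = Round(s_0, k_0) = 0x80D
s_2 = Round(s_1, k_1) = 0x1A8
s_3 = Round(s_2, k_2) = 0x037
s_4 = Round(s_3, k_3) = 0xF68
s_5 = Round(s_4, k_4) = 0xF87
s_6 = Round(s_5, k_5) = 0xDF1
s_7 = Round(s_6, k_6) = 0xFBE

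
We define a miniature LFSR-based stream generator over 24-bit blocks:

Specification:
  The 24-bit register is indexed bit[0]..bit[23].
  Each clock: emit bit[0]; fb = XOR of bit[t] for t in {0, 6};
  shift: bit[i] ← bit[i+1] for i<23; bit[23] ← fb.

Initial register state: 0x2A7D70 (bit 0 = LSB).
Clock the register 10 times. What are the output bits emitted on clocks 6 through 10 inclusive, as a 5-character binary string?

11010

reg_0 = 0x2A7D70
clock 1: out=0, reg = 0x953EB8
clock 2: out=0, reg = 0x4A9F5C
clock 3: out=0, reg = 0xA54FAE
clock 4: out=0, reg = 0x52A7D7
clock 5: out=1, reg = 0x2953EB
clock 6: out=1, reg = 0x14A9F5
clock 7: out=1, reg = 0x0A54FA
clock 8: out=0, reg = 0x852A7D
clock 9: out=1, reg = 0x42953E
clock 10: out=0, reg = 0x214A9F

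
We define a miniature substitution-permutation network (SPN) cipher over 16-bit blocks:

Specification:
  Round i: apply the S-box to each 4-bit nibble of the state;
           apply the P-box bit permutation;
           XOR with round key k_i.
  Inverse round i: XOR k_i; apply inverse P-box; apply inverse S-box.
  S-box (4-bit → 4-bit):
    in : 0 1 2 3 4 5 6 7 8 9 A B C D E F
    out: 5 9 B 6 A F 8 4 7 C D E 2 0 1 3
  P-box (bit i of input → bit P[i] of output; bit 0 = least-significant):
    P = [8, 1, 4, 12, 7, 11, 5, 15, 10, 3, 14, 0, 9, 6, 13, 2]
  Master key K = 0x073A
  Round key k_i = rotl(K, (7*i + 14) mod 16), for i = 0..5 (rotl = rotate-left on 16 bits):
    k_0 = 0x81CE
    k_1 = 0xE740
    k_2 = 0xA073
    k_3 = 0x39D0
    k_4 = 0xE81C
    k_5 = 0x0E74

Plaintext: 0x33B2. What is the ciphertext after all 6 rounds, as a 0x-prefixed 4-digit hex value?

s_0 = plaintext = 0x33B2
s_1 = Round(s_0, k_0) = 0x78A4
s_2 = Round(s_1, k_1) = 0x13EA
s_3 = Round(s_2, k_2) = 0xF3EF
s_4 = Round(s_3, k_3) = 0x7A1A
s_5 = Round(s_4, k_4) = 0x1D8D
s_6 = Round(s_5, k_5) = 0x04D0

0x04D0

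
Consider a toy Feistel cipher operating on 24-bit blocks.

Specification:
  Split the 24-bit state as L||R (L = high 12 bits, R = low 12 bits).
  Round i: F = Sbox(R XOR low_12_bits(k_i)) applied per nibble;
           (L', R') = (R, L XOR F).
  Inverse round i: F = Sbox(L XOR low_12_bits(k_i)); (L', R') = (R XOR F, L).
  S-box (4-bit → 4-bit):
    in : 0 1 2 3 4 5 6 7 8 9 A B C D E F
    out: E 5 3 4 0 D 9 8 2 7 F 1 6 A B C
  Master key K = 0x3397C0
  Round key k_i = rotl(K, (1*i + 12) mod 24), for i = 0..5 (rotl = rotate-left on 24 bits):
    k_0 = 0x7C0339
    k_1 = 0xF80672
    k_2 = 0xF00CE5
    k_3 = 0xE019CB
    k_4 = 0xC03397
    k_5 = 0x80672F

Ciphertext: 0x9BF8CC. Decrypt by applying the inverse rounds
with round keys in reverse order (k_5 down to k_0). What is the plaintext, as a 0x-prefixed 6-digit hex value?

s_0 = ciphertext = 0x9BF8CC
s_1 = InvRound(s_0, k_5) = 0x3B29BF
s_2 = InvRound(s_1, k_4) = 0x7823B2
s_3 = InvRound(s_2, k_3) = 0x8B5782
s_4 = InvRound(s_3, k_2) = 0x75C8B5
s_5 = InvRound(s_4, k_1) = 0xD8E75C
s_6 = InvRound(s_5, k_0) = 0xC44D8E

0xC44D8E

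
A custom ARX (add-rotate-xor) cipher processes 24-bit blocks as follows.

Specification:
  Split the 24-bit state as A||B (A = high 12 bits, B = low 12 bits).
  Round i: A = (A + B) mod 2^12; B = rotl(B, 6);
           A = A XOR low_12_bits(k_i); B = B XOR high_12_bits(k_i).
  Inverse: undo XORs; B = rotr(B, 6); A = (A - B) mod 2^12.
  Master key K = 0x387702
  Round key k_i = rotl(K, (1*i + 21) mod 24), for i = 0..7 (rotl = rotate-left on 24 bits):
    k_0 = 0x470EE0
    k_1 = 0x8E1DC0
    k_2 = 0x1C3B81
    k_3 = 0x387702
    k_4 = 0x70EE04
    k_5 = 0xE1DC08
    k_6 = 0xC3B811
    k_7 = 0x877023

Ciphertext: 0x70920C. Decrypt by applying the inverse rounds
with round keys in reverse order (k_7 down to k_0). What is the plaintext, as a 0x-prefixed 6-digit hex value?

s_0 = ciphertext = 0x70920C
s_1 = InvRound(s_0, k_7) = 0x841EE9
s_2 = InvRound(s_1, k_6) = 0xBC548B
s_3 = InvRound(s_2, k_5) = 0x2235AA
s_4 = InvRound(s_3, k_4) = 0x31D90A
s_5 = InvRound(s_4, k_3) = 0x0B536A
s_6 = InvRound(s_5, k_2) = 0x0EAA4A
s_7 = InvRound(s_6, k_1) = 0x260ACA
s_8 = InvRound(s_7, k_0) = 0xDC6EBA

0xDC6EBA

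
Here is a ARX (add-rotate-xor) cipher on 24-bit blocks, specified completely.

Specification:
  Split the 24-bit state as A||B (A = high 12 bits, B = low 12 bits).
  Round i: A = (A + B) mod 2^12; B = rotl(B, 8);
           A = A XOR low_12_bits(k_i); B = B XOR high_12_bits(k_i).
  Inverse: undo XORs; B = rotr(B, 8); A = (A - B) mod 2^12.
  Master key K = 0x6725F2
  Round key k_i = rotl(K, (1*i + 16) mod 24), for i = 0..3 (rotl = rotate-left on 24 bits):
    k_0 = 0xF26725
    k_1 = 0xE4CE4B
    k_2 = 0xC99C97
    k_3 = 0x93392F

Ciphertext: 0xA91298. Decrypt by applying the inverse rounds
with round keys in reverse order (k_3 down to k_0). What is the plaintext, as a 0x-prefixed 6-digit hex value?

s_0 = ciphertext = 0xA91298
s_1 = InvRound(s_0, k_3) = 0x903ABB
s_2 = InvRound(s_1, k_2) = 0x36E226
s_3 = InvRound(s_2, k_1) = 0x6796AC
s_4 = InvRound(s_3, k_0) = 0x8B38A9

0x8B38A9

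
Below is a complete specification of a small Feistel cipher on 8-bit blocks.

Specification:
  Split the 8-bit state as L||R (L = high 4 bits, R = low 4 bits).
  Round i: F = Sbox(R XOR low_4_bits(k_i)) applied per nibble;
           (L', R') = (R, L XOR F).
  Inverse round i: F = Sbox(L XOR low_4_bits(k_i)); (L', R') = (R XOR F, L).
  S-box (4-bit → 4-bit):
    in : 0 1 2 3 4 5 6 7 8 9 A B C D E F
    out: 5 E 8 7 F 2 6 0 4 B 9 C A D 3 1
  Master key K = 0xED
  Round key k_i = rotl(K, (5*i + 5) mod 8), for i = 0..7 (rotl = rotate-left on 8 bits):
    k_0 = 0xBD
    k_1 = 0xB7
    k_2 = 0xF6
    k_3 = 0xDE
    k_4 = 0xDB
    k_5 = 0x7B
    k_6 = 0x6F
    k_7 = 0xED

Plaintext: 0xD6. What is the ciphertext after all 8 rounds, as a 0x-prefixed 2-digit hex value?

s_0 = plaintext = 0xD6
s_1 = Round(s_0, k_0) = 0x61
s_2 = Round(s_1, k_1) = 0x10
s_3 = Round(s_2, k_2) = 0x07
s_4 = Round(s_3, k_3) = 0x7B
s_5 = Round(s_4, k_4) = 0xB2
s_6 = Round(s_5, k_5) = 0x20
s_7 = Round(s_6, k_6) = 0x03
s_8 = Round(s_7, k_7) = 0x33

0x33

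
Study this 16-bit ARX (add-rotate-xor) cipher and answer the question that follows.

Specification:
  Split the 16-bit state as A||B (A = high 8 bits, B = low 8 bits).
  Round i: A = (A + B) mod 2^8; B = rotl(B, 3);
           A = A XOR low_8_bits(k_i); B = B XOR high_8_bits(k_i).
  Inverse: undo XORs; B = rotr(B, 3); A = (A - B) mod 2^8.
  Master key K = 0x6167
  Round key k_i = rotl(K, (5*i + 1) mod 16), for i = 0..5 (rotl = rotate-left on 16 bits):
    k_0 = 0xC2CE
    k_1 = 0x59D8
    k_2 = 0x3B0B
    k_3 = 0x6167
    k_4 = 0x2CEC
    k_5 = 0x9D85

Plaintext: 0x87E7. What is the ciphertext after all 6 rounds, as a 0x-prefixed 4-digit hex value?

s_0 = plaintext = 0x87E7
s_1 = Round(s_0, k_0) = 0xA0FD
s_2 = Round(s_1, k_1) = 0x45B6
s_3 = Round(s_2, k_2) = 0xF08E
s_4 = Round(s_3, k_3) = 0x1915
s_5 = Round(s_4, k_4) = 0xC284
s_6 = Round(s_5, k_5) = 0xC3B9

0xC3B9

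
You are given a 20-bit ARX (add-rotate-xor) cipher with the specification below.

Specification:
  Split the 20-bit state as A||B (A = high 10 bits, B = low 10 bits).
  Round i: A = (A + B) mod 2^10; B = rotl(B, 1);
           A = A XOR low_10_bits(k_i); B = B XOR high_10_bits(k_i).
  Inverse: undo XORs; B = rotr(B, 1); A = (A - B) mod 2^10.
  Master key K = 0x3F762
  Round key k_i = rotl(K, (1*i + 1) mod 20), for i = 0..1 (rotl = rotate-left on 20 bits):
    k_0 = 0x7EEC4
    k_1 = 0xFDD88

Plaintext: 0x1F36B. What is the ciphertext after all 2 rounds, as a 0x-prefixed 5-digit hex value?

0x71DAE

s_0 = plaintext = 0x1F36B
s_1 = Round(s_0, k_0) = 0x48F2C
s_2 = Round(s_1, k_1) = 0x71DAE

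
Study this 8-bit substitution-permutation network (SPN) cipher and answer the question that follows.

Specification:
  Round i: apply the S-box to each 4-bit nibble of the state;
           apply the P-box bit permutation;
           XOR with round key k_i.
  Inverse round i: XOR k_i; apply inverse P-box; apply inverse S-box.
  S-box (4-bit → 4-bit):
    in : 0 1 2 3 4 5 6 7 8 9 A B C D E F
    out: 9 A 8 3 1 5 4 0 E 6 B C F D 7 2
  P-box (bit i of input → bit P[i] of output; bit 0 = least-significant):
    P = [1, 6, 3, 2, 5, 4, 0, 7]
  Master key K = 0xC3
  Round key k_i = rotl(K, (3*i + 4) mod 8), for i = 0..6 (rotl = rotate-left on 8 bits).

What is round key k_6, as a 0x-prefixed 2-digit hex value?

K = 0xC3
k_0 = rotl(K, (3*0+4) mod 8) = rotl(K, 4) = 0x3C
k_1 = rotl(K, (3*1+4) mod 8) = rotl(K, 7) = 0xE1
k_2 = rotl(K, (3*2+4) mod 8) = rotl(K, 2) = 0x0F
k_3 = rotl(K, (3*3+4) mod 8) = rotl(K, 5) = 0x78
k_4 = rotl(K, (3*4+4) mod 8) = rotl(K, 0) = 0xC3
k_5 = rotl(K, (3*5+4) mod 8) = rotl(K, 3) = 0x1E
k_6 = rotl(K, (3*6+4) mod 8) = rotl(K, 6) = 0xF0

0xF0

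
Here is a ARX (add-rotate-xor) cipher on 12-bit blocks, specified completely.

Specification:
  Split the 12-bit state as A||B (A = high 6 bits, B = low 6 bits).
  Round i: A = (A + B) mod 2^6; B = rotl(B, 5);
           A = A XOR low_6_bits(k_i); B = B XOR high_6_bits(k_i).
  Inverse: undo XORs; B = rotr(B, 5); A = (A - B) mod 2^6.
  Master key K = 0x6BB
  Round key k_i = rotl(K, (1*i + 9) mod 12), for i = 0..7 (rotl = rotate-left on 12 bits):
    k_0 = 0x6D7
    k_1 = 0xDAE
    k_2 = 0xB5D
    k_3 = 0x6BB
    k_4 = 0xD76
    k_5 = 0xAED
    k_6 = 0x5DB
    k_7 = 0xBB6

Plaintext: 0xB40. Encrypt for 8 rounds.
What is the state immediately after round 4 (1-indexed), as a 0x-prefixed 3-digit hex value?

0xC1A

s_0 = plaintext = 0xB40
s_1 = Round(s_0, k_0) = 0xE9B
s_2 = Round(s_1, k_1) = 0xEDB
s_3 = Round(s_2, k_2) = 0x2C0
s_4 = Round(s_3, k_3) = 0xC1A
s_5 = Round(s_4, k_4) = 0xF38
s_6 = Round(s_5, k_5) = 0x677
s_7 = Round(s_6, k_6) = 0x2EC
s_8 = Round(s_7, k_7) = 0x078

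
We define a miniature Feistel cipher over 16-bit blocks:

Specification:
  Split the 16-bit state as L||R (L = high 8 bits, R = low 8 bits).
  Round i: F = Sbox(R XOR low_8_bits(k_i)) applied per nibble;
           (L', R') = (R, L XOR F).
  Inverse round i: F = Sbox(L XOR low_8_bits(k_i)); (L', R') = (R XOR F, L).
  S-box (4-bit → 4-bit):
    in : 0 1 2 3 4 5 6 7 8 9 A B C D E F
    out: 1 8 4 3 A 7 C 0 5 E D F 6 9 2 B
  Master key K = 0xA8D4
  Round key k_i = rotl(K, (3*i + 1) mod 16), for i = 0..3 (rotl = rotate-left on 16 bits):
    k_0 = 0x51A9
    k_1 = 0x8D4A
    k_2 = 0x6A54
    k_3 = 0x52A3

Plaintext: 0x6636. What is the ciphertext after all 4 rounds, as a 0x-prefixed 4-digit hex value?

s_0 = plaintext = 0x6636
s_1 = Round(s_0, k_0) = 0x368D
s_2 = Round(s_1, k_1) = 0x8D56
s_3 = Round(s_2, k_2) = 0x5699
s_4 = Round(s_3, k_3) = 0x996B

0x996B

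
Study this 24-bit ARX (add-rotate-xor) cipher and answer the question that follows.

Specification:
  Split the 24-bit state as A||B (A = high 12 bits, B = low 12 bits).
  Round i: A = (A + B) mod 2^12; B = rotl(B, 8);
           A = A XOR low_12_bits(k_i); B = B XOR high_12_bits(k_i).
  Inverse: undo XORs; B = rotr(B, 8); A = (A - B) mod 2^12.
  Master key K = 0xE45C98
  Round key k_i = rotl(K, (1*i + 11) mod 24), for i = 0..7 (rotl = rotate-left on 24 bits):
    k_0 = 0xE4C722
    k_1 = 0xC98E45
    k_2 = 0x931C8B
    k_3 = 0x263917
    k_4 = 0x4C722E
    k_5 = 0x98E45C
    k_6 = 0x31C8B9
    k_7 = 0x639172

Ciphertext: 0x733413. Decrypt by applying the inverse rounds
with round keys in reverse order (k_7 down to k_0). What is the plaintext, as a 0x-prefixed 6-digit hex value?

s_0 = ciphertext = 0x733413
s_1 = InvRound(s_0, k_7) = 0x39F2A2
s_2 = InvRound(s_1, k_6) = 0xF45BE1
s_3 = InvRound(s_2, k_5) = 0x4276F2
s_4 = InvRound(s_3, k_4) = 0x2B7352
s_5 = InvRound(s_4, k_3) = 0x88F311
s_6 = InvRound(s_5, k_2) = 0x1FA20A
s_7 = InvRound(s_6, k_1) = 0x69192E
s_8 = InvRound(s_7, k_0) = 0xB8C627

0xB8C627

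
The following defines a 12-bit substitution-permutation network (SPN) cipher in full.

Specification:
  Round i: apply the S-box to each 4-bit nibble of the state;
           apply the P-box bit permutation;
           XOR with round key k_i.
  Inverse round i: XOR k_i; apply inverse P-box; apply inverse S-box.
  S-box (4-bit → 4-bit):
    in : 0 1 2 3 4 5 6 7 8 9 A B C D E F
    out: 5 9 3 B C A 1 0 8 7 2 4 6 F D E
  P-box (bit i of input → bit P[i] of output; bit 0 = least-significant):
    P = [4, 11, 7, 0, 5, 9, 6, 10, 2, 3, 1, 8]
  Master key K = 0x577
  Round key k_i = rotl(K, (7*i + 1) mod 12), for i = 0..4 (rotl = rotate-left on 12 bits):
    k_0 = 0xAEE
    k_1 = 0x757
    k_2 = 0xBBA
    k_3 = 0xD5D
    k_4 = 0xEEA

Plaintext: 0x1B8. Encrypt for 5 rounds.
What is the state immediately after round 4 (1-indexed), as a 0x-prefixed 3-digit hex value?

s_0 = plaintext = 0x1B8
s_1 = Round(s_0, k_0) = 0xBAB
s_2 = Round(s_1, k_1) = 0x5D5
s_3 = Round(s_2, k_2) = 0x4D3
s_4 = Round(s_3, k_3) = 0x22E
s_5 = Round(s_4, k_4) = 0xC57

0x22E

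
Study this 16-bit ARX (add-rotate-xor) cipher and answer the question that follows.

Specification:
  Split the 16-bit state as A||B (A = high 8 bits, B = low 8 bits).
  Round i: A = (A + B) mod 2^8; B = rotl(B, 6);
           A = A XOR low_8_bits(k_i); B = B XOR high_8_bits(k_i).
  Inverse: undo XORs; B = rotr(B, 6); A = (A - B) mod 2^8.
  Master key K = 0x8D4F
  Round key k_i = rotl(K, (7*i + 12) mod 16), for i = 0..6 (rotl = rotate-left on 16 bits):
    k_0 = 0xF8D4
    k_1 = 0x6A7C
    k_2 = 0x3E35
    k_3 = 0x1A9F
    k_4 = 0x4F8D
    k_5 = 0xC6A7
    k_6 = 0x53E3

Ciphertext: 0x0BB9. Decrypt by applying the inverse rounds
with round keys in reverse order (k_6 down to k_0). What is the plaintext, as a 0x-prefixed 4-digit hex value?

s_0 = ciphertext = 0x0BB9
s_1 = InvRound(s_0, k_6) = 0x3DAB
s_2 = InvRound(s_1, k_5) = 0xE5B5
s_3 = InvRound(s_2, k_4) = 0x7DEB
s_4 = InvRound(s_3, k_3) = 0x1BC7
s_5 = InvRound(s_4, k_2) = 0x47E7
s_6 = InvRound(s_5, k_1) = 0x0536
s_7 = InvRound(s_6, k_0) = 0x963B

0x963B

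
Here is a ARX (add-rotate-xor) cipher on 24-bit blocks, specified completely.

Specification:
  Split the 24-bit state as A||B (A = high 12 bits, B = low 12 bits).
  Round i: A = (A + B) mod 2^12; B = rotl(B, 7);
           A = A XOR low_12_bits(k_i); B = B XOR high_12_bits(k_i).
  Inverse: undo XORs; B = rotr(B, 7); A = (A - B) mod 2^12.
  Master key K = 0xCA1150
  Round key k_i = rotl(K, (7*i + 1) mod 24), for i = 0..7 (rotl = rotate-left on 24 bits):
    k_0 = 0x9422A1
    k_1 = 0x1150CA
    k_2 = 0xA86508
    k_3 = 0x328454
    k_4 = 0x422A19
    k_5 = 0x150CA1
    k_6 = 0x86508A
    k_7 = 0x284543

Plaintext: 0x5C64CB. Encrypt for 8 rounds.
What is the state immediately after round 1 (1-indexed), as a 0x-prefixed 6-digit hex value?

s_0 = plaintext = 0x5C64CB
s_1 = Round(s_0, k_0) = 0x830CE4
s_2 = Round(s_1, k_1) = 0x5DE372
s_3 = Round(s_2, k_2) = 0xC5839D
s_4 = Round(s_3, k_3) = 0xBA1DB4
s_5 = Round(s_4, k_4) = 0x34CE4F
s_6 = Round(s_5, k_5) = 0xD3A6A2
s_7 = Round(s_6, k_6) = 0x356950
s_8 = Round(s_7, k_7) = 0x9E5ACE

0x830CE4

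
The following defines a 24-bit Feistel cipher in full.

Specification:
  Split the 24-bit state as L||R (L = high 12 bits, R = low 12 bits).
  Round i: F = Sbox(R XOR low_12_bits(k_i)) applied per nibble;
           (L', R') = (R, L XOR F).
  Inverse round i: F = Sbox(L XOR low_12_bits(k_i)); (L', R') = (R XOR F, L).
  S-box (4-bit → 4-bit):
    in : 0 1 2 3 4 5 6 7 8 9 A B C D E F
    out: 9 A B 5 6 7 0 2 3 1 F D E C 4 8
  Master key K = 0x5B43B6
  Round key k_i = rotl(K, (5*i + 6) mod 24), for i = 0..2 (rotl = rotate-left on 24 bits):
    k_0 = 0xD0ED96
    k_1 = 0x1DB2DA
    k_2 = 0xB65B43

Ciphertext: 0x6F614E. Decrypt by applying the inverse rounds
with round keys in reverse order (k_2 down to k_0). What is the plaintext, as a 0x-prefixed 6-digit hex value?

s_0 = ciphertext = 0x6F614E
s_1 = InvRound(s_0, k_2) = 0xD996F6
s_2 = InvRound(s_1, k_1) = 0xE93D99
s_3 = InvRound(s_2, k_0) = 0x80EE93

0x80EE93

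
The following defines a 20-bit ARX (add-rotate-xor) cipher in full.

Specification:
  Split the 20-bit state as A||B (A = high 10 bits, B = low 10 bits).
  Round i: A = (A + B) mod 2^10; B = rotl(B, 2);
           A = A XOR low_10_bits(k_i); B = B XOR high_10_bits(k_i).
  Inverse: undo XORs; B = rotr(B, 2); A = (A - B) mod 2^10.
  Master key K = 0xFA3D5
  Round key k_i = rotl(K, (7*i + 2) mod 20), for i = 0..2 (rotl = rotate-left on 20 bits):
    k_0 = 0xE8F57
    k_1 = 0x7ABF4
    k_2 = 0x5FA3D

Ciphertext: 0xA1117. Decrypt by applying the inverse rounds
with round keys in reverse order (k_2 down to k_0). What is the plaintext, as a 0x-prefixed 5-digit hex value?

0xE47E7

s_0 = ciphertext = 0xA1117
s_1 = InvRound(s_0, k_2) = 0xE7D1A
s_2 = InvRound(s_1, k_1) = 0x0BC3C
s_3 = InvRound(s_2, k_0) = 0xE47E7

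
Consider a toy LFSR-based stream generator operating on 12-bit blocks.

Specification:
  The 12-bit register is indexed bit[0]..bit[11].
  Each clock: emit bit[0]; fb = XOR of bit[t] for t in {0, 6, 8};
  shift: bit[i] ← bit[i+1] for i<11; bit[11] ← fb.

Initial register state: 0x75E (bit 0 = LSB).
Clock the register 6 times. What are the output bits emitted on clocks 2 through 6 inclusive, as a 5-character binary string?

11110

reg_0 = 0x75E
clock 1: out=0, reg = 0x3AF
clock 2: out=1, reg = 0x1D7
clock 3: out=1, reg = 0x8EB
clock 4: out=1, reg = 0x475
clock 5: out=1, reg = 0x23A
clock 6: out=0, reg = 0x11D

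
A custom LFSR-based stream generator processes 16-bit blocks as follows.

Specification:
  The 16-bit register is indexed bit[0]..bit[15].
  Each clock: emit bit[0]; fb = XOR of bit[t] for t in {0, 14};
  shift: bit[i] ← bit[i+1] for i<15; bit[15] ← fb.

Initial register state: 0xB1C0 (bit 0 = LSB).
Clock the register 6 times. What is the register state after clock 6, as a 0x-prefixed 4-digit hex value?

reg_0 = 0xB1C0
clock 1: out=0, reg = 0x58E0
clock 2: out=0, reg = 0xAC70
clock 3: out=0, reg = 0x5638
clock 4: out=0, reg = 0xAB1C
clock 5: out=0, reg = 0x558E
clock 6: out=0, reg = 0xAAC7

0xAAC7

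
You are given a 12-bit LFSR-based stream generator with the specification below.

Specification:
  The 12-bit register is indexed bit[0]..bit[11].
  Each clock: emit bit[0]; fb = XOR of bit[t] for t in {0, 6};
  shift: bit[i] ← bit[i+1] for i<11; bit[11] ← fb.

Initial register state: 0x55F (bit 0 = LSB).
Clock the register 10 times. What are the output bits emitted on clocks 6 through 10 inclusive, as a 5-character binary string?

01010

reg_0 = 0x55F
clock 1: out=1, reg = 0x2AF
clock 2: out=1, reg = 0x957
clock 3: out=1, reg = 0x4AB
clock 4: out=1, reg = 0xA55
clock 5: out=1, reg = 0x52A
clock 6: out=0, reg = 0x295
clock 7: out=1, reg = 0x94A
clock 8: out=0, reg = 0xCA5
clock 9: out=1, reg = 0xE52
clock 10: out=0, reg = 0xF29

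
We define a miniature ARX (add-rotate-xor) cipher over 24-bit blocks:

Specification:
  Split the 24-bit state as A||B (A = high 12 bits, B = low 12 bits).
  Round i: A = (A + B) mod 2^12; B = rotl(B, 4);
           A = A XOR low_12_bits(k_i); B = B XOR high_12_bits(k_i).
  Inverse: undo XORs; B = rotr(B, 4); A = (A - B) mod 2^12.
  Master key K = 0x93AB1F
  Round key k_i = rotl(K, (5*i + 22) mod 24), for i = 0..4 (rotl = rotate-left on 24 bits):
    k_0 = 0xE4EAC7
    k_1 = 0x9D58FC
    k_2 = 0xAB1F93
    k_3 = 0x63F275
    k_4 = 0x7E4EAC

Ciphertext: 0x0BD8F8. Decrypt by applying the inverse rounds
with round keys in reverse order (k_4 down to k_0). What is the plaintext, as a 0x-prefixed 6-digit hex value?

0x2DB7A0

s_0 = ciphertext = 0x0BD8F8
s_1 = InvRound(s_0, k_4) = 0x120CF1
s_2 = InvRound(s_1, k_3) = 0x4A9EAC
s_3 = InvRound(s_2, k_2) = 0xDF9D41
s_4 = InvRound(s_3, k_1) = 0x0BC449
s_5 = InvRound(s_4, k_0) = 0x2DB7A0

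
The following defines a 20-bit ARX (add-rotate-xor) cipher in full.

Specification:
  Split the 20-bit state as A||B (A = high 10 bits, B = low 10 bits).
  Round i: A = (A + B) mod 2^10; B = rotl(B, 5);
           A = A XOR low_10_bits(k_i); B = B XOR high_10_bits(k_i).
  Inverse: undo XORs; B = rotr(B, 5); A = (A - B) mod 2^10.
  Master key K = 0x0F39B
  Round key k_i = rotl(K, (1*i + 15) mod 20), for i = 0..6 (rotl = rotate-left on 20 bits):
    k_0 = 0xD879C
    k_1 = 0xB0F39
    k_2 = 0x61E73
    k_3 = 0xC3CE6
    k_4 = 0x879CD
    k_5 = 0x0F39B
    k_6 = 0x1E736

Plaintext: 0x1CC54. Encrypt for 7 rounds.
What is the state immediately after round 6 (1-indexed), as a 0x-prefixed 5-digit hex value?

0x766A3

s_0 = plaintext = 0x1CC54
s_1 = Round(s_0, k_0) = 0xD6DE3
s_2 = Round(s_1, k_1) = 0x81EAC
s_3 = Round(s_2, k_2) = 0xB0012
s_4 = Round(s_3, k_3) = 0x8D14F
s_5 = Round(s_4, k_4) = 0x93BF4
s_6 = Round(s_5, k_5) = 0x766A3
s_7 = Round(s_6, k_6) = 0xD280C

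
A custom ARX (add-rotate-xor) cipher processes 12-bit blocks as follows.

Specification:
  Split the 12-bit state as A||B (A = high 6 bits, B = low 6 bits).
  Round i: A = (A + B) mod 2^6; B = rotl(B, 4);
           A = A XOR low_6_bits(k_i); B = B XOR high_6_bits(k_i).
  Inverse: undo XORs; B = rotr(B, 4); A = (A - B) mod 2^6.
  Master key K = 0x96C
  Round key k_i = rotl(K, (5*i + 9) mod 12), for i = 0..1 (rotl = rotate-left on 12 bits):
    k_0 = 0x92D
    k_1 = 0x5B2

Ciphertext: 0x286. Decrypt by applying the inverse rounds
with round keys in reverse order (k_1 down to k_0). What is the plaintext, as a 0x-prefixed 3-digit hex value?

0x116

s_0 = ciphertext = 0x286
s_1 = InvRound(s_0, k_1) = 0xDC1
s_2 = InvRound(s_1, k_0) = 0x116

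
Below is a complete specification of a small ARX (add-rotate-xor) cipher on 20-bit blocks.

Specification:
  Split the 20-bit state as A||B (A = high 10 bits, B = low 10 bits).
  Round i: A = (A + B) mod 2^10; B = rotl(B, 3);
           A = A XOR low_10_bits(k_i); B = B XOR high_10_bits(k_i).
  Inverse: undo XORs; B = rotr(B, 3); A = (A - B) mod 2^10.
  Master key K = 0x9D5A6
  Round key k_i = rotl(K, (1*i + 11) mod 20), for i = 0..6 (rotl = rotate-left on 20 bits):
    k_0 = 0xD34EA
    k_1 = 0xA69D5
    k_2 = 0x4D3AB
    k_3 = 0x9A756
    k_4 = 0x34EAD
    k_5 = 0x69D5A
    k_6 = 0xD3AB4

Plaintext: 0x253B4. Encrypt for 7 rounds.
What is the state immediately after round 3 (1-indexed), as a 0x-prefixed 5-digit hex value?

s_0 = plaintext = 0x253B4
s_1 = Round(s_0, k_0) = 0x28AEA
s_2 = Round(s_1, k_1) = 0x965CF
s_3 = Round(s_2, k_2) = 0xE0F4F
s_4 = Round(s_3, k_3) = 0x61017
s_5 = Round(s_4, k_4) = 0xCD86B
s_6 = Round(s_5, k_5) = 0xBEEFF
s_7 = Round(s_6, k_6) = 0xD38B3

0xE0F4F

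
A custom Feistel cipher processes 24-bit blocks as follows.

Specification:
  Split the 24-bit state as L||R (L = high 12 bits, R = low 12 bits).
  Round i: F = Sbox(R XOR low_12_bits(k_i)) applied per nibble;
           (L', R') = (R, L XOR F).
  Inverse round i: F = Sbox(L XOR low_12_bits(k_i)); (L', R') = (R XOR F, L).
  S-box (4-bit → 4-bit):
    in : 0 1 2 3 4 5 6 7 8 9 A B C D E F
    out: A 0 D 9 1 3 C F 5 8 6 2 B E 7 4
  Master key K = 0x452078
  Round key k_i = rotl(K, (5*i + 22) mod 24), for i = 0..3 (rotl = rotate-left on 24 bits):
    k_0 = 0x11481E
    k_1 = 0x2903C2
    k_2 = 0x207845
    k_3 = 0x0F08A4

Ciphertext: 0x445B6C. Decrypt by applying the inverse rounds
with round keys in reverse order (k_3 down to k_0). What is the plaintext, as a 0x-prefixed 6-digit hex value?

0x2A1D38

s_0 = ciphertext = 0x445B6C
s_1 = InvRound(s_0, k_3) = 0x01C445
s_2 = InvRound(s_1, k_2) = 0x17D01C
s_3 = InvRound(s_2, k_1) = 0xD3817D
s_4 = InvRound(s_3, k_0) = 0x2A1D38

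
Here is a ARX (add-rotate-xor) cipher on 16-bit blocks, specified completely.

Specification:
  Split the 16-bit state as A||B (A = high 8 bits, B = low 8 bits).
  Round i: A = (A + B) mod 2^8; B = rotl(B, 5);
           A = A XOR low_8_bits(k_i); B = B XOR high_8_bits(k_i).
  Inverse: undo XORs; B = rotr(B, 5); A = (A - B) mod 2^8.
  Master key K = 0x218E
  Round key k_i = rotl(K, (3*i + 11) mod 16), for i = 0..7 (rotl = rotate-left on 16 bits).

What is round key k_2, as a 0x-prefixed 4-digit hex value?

0x431C

K = 0x218E
k_0 = rotl(K, (3*0+11) mod 16) = rotl(K, 11) = 0x710C
k_1 = rotl(K, (3*1+11) mod 16) = rotl(K, 14) = 0x8863
k_2 = rotl(K, (3*2+11) mod 16) = rotl(K, 1) = 0x431C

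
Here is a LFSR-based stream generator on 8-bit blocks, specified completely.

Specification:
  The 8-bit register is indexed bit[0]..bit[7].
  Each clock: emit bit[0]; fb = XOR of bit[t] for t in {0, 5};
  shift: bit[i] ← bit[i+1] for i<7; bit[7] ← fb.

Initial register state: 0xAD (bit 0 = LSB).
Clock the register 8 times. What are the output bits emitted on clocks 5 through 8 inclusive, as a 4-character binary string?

reg_0 = 0xAD
clock 1: out=1, reg = 0x56
clock 2: out=0, reg = 0x2B
clock 3: out=1, reg = 0x15
clock 4: out=1, reg = 0x8A
clock 5: out=0, reg = 0x45
clock 6: out=1, reg = 0xA2
clock 7: out=0, reg = 0xD1
clock 8: out=1, reg = 0xE8

0101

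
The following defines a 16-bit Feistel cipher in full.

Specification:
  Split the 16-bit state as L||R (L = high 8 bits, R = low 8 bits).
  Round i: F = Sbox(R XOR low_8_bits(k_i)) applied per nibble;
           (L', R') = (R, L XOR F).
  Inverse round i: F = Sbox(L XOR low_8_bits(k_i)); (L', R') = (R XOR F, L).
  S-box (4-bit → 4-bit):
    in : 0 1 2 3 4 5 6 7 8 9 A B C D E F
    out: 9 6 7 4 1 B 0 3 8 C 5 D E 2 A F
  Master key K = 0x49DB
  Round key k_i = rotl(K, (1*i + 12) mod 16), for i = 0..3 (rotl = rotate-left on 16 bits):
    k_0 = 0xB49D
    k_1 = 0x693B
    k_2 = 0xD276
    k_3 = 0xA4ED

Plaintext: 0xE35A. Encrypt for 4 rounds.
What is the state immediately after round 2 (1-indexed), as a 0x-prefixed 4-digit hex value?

s_0 = plaintext = 0xE35A
s_1 = Round(s_0, k_0) = 0x5A00
s_2 = Round(s_1, k_1) = 0x0017
s_3 = Round(s_2, k_2) = 0x1706
s_4 = Round(s_3, k_3) = 0x06BA

0x0017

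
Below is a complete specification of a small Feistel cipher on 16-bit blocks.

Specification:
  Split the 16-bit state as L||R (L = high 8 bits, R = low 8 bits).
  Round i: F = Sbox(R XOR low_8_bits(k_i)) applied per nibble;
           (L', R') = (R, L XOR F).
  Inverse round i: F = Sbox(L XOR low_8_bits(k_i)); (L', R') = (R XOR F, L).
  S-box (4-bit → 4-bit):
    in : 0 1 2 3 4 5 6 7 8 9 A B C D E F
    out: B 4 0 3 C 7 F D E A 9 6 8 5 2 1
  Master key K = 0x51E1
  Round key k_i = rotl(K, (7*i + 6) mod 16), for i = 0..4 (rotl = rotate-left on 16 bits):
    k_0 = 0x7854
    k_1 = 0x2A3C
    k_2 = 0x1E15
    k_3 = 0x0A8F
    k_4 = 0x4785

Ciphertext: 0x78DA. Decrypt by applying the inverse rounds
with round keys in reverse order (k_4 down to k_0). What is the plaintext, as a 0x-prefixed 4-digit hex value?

0x114B

s_0 = ciphertext = 0x78DA
s_1 = InvRound(s_0, k_4) = 0xCF78
s_2 = InvRound(s_1, k_3) = 0xB3CF
s_3 = InvRound(s_2, k_2) = 0x50B3
s_4 = InvRound(s_3, k_1) = 0x4B50
s_5 = InvRound(s_4, k_0) = 0x114B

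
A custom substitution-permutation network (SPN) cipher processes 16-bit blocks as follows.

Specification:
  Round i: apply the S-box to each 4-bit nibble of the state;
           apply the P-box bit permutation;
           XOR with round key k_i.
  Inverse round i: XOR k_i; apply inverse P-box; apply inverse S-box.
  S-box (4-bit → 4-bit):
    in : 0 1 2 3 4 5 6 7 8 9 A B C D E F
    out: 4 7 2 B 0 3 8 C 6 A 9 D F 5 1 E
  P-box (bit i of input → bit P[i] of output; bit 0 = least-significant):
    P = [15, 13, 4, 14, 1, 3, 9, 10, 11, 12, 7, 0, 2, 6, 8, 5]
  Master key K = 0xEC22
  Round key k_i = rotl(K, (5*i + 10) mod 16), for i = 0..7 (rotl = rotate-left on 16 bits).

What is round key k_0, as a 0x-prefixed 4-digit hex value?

K = 0xEC22
k_0 = rotl(K, (5*0+10) mod 16) = rotl(K, 10) = 0x8BB0

0x8BB0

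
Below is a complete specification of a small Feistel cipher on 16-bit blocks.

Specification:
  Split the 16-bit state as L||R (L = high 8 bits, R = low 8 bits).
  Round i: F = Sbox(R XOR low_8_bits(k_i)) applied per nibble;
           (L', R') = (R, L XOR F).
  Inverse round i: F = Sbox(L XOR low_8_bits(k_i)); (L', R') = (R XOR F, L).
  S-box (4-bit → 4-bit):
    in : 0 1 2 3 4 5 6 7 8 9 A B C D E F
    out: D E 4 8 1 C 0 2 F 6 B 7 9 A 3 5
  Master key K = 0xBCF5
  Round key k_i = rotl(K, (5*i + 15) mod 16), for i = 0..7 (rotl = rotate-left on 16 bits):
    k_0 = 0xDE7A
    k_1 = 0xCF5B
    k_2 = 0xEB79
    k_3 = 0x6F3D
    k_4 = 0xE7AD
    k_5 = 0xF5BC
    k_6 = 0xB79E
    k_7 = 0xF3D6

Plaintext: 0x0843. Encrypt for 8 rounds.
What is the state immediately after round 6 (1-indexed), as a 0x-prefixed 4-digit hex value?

s_0 = plaintext = 0x0843
s_1 = Round(s_0, k_0) = 0x438E
s_2 = Round(s_1, k_1) = 0x8EEF
s_3 = Round(s_2, k_2) = 0xEFEE
s_4 = Round(s_3, k_3) = 0xEE47
s_5 = Round(s_4, k_4) = 0x47D5
s_6 = Round(s_5, k_5) = 0xD541
s_7 = Round(s_6, k_6) = 0x4170
s_8 = Round(s_7, k_7) = 0x70F1

0xD541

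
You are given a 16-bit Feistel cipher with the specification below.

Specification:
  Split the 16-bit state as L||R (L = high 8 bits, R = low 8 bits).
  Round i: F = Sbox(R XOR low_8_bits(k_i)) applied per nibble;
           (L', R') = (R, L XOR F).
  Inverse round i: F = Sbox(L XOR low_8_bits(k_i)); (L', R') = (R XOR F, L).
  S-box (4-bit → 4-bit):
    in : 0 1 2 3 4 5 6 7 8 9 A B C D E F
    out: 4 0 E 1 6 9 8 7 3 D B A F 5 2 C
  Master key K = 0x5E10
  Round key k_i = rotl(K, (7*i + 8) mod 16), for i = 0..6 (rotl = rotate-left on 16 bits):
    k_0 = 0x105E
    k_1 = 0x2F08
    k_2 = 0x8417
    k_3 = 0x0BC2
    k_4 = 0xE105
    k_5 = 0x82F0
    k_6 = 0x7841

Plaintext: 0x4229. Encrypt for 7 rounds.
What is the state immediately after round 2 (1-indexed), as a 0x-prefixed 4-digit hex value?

0x353C

s_0 = plaintext = 0x4229
s_1 = Round(s_0, k_0) = 0x2935
s_2 = Round(s_1, k_1) = 0x353C
s_3 = Round(s_2, k_2) = 0x3CDF
s_4 = Round(s_3, k_3) = 0xDF39
s_5 = Round(s_4, k_4) = 0x39C0
s_6 = Round(s_5, k_5) = 0xC02D
s_7 = Round(s_6, k_6) = 0x2D4F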